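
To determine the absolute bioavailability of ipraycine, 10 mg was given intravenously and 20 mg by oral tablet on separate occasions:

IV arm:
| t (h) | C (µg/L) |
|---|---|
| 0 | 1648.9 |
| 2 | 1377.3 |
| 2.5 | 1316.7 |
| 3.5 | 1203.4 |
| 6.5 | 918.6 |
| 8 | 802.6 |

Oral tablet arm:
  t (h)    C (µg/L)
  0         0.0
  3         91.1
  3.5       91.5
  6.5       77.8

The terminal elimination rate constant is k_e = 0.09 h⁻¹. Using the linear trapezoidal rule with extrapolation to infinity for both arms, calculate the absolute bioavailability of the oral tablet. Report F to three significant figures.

Trapezoidal AUC_0→8 (IV):
  [0→2]: (1648.9+1377.3)/2 × 2 = 3026.2
  [2→2.5]: (1377.3+1316.7)/2 × 0.5 = 673.5
  [2.5→3.5]: (1316.7+1203.4)/2 × 1 = 1260.05
  [3.5→6.5]: (1203.4+918.6)/2 × 3 = 3183.0
  [6.5→8]: (918.6+802.6)/2 × 1.5 = 1290.9
  Sum = 9433.65 µg/L·h
IV tail: 802.6/0.09 = 8917.778; AUC_iv,0→∞ = 9433.65 + 8917.778 = 18351.428 µg/L·h
Trapezoidal AUC_0→6.5 (oral tablet):
  [0→3]: (0.0+91.1)/2 × 3 = 136.65
  [3→3.5]: (91.1+91.5)/2 × 0.5 = 45.65
  [3.5→6.5]: (91.5+77.8)/2 × 3 = 253.95
  Sum = 436.25 µg/L·h
oral tablet tail: 77.8/0.09 = 864.444; AUC_ev,0→∞ = 436.25 + 864.444 = 1300.694 µg/L·h
F = (AUC_ev/D_ev)/(AUC_iv/D_iv) = (1300.694/20)/(18351.428/10) = 65.0347/1835.1428 = 0.0354

F = 0.0354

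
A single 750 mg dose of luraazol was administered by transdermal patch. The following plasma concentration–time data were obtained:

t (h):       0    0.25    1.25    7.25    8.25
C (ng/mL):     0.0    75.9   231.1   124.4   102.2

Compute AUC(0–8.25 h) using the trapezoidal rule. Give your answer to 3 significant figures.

AUC = 1340 ng/mL·h

Trapezoidal AUC_0→8.25:
  [0→0.25]: (0.0+75.9)/2 × 0.25 = 9.4875
  [0.25→1.25]: (75.9+231.1)/2 × 1 = 153.5
  [1.25→7.25]: (231.1+124.4)/2 × 6 = 1066.5
  [7.25→8.25]: (124.4+102.2)/2 × 1 = 113.3
  Sum = 1342.7875 ng/mL·h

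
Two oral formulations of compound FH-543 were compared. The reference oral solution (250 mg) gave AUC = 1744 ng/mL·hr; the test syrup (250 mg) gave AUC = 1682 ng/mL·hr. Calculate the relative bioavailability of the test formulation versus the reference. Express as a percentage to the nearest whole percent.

F_rel = (AUC_test/D_test) / (AUC_ref/D_ref)
      = (1682/250) / (1744/250)
      = 6.728 / 6.976 = 0.9644 = 96.44%

F_rel = 96%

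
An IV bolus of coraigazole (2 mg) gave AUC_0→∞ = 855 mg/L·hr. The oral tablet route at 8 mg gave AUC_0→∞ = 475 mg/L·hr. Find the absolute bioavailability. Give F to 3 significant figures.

F = (AUC_ev / D_ev) / (AUC_iv / D_iv)
  = (475/8) / (855/2)
  = 59.375 / 427.5 = 0.1389

F = 0.139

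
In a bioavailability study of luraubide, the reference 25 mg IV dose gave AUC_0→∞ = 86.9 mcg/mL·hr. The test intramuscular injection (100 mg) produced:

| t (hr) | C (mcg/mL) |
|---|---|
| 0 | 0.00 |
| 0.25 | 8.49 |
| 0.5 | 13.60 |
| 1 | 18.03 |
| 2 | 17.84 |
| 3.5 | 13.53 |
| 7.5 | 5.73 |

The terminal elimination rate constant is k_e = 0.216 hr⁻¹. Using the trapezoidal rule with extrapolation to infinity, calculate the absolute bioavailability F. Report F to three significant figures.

Trapezoidal AUC_0→7.5 (intramuscular injection):
  [0→0.25]: (0.00+8.49)/2 × 0.25 = 1.06125
  [0.25→0.5]: (8.49+13.60)/2 × 0.25 = 2.76125
  [0.5→1]: (13.60+18.03)/2 × 0.5 = 7.9075
  [1→2]: (18.03+17.84)/2 × 1 = 17.935
  [2→3.5]: (17.84+13.53)/2 × 1.5 = 23.5275
  [3.5→7.5]: (13.53+5.73)/2 × 4 = 38.52
  Sum = 91.7125 mcg/mL·hr
Tail: C_last/k_e = 5.73/0.216 = 26.528
AUC_0→∞ (intramuscular injection) = 91.7125 + 26.528 = 118.2405 mcg/mL·hr
F = (AUC_ev/D_ev)/(AUC_iv/D_iv) = (118.2405/100)/(86.9/25) = 1.182405/3.476 = 0.3402

F = 0.340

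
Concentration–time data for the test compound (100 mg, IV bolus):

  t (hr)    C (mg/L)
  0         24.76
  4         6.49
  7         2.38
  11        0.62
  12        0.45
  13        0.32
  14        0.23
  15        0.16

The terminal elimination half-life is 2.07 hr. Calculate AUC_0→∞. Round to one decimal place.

AUC = 83.7 mg/L·hr

Trapezoidal AUC_0→15:
  [0→4]: (24.76+6.49)/2 × 4 = 62.5
  [4→7]: (6.49+2.38)/2 × 3 = 13.305
  [7→11]: (2.38+0.62)/2 × 4 = 6.0
  [11→12]: (0.62+0.45)/2 × 1 = 0.535
  [12→13]: (0.45+0.32)/2 × 1 = 0.385
  [13→14]: (0.32+0.23)/2 × 1 = 0.275
  [14→15]: (0.23+0.16)/2 × 1 = 0.195
  Sum = 83.195 mg/L·hr
k_e = ln2 / t½ = 0.693147 / 2.07 = 0.3349 hr^-1
Extrapolated tail: C_last / k_e = 0.16 / 0.3349 = 0.478
AUC_0→∞ = 83.195 + 0.478 = 83.673 mg/L·hr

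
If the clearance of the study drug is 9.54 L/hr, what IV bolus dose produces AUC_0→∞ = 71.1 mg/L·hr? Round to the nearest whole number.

Dose_iv = CL × AUC_0→∞
     = 9.54 × 71.1 = 678.294 mg

Dose = 678 mg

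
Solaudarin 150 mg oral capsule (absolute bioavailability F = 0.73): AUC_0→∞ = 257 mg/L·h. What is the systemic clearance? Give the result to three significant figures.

CL = 0.426 L/h

CL = F × Dose / AUC_0→∞
   = 0.73 × 150 / 257 = 0.42607 L/h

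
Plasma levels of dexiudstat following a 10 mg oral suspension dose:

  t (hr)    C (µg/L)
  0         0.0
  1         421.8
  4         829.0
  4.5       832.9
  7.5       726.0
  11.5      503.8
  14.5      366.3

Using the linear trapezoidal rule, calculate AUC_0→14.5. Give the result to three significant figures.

Trapezoidal AUC_0→14.5:
  [0→1]: (0.0+421.8)/2 × 1 = 210.9
  [1→4]: (421.8+829.0)/2 × 3 = 1876.2
  [4→4.5]: (829.0+832.9)/2 × 0.5 = 415.475
  [4.5→7.5]: (832.9+726.0)/2 × 3 = 2338.35
  [7.5→11.5]: (726.0+503.8)/2 × 4 = 2459.6
  [11.5→14.5]: (503.8+366.3)/2 × 3 = 1305.15
  Sum = 8605.675 µg/L·hr

AUC = 8610 µg/L·hr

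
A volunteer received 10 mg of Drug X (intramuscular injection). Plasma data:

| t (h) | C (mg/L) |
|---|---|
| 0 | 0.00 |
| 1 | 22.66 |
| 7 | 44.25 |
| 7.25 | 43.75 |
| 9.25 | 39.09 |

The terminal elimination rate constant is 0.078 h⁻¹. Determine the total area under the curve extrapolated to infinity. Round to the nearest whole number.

Trapezoidal AUC_0→9.25:
  [0→1]: (0.00+22.66)/2 × 1 = 11.33
  [1→7]: (22.66+44.25)/2 × 6 = 200.73
  [7→7.25]: (44.25+43.75)/2 × 0.25 = 11.0
  [7.25→9.25]: (43.75+39.09)/2 × 2 = 82.84
  Sum = 305.9 mg/L·h
Extrapolated tail: C_last / k_e = 39.09 / 0.078 = 501.154
AUC_0→∞ = 305.9 + 501.154 = 807.054 mg/L·h

AUC = 807 mg/L·h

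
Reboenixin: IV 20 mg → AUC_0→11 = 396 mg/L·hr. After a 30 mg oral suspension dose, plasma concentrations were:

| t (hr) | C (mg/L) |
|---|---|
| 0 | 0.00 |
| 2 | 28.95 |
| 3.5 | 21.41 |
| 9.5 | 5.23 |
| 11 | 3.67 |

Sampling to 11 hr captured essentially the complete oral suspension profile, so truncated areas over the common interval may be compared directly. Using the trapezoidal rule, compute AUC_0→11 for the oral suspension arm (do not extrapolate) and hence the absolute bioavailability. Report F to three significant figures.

Trapezoidal AUC_0→11 (oral suspension):
  [0→2]: (0.00+28.95)/2 × 2 = 28.95
  [2→3.5]: (28.95+21.41)/2 × 1.5 = 37.77
  [3.5→9.5]: (21.41+5.23)/2 × 6 = 79.92
  [9.5→11]: (5.23+3.67)/2 × 1.5 = 6.675
  Sum = 153.315 mg/L·hr
F = (AUC_ev/D_ev)/(AUC_iv/D_iv) = (153.315/30)/(396/20) = 5.1105/19.8 = 0.2581

F = 0.258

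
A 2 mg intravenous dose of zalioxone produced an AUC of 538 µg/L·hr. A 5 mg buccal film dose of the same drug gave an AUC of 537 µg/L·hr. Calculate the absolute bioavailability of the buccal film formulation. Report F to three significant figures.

F = (AUC_ev / D_ev) / (AUC_iv / D_iv)
  = (537/5) / (538/2)
  = 107.4 / 269 = 0.3993

F = 0.399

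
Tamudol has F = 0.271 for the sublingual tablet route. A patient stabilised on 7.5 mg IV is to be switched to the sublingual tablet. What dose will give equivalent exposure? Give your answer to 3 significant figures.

D_sublingual = 27.7 mg

For equal systemic exposure: F × D_ev = D_iv
D_ev = D_iv / F = 7.5 / 0.271 = 27.6753 mg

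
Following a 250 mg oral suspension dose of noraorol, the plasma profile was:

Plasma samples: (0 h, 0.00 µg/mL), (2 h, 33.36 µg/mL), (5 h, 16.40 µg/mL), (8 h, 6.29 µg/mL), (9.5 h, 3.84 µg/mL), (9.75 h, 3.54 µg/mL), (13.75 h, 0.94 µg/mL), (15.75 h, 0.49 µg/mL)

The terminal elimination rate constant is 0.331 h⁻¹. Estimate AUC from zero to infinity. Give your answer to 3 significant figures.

AUC = 162 µg/mL·h

Trapezoidal AUC_0→15.75:
  [0→2]: (0.00+33.36)/2 × 2 = 33.36
  [2→5]: (33.36+16.40)/2 × 3 = 74.64
  [5→8]: (16.40+6.29)/2 × 3 = 34.035
  [8→9.5]: (6.29+3.84)/2 × 1.5 = 7.5975
  [9.5→9.75]: (3.84+3.54)/2 × 0.25 = 0.9225
  [9.75→13.75]: (3.54+0.94)/2 × 4 = 8.96
  [13.75→15.75]: (0.94+0.49)/2 × 2 = 1.43
  Sum = 160.945 µg/mL·h
Extrapolated tail: C_last / k_e = 0.49 / 0.331 = 1.480
AUC_0→∞ = 160.945 + 1.480 = 162.425 µg/mL·h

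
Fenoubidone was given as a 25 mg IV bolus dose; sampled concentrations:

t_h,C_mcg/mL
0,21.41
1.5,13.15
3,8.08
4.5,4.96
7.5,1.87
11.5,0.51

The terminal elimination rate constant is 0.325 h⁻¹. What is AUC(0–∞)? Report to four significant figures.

AUC = 68.20 mcg/mL·h

Trapezoidal AUC_0→11.5:
  [0→1.5]: (21.41+13.15)/2 × 1.5 = 25.92
  [1.5→3]: (13.15+8.08)/2 × 1.5 = 15.9225
  [3→4.5]: (8.08+4.96)/2 × 1.5 = 9.78
  [4.5→7.5]: (4.96+1.87)/2 × 3 = 10.245
  [7.5→11.5]: (1.87+0.51)/2 × 4 = 4.76
  Sum = 66.6275 mcg/mL·h
Extrapolated tail: C_last / k_e = 0.51 / 0.325 = 1.569
AUC_0→∞ = 66.6275 + 1.569 = 68.1965 mcg/mL·h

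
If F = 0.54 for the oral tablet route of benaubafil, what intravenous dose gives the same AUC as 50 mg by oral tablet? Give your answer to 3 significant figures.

D_iv = 27.0 mg

Systemic exposure from an extravascular dose = F × D_ev, so the equivalent IV dose is F × D_ev.
D_iv = F × D_ev = 0.54 × 50 = 27 mg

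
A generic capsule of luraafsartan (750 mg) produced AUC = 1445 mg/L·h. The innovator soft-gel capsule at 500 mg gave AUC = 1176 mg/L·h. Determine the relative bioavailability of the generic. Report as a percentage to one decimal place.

F_rel = 81.9%

F_rel = (AUC_test/D_test) / (AUC_ref/D_ref)
      = (1445/750) / (1176/500)
      = 1.92667 / 2.352 = 0.8192 = 81.92%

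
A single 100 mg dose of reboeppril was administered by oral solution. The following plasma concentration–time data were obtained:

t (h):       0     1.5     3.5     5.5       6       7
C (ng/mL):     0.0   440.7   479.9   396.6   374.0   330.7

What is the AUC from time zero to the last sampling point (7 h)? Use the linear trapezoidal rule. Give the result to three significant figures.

AUC = 2670 ng/mL·h

Trapezoidal AUC_0→7:
  [0→1.5]: (0.0+440.7)/2 × 1.5 = 330.525
  [1.5→3.5]: (440.7+479.9)/2 × 2 = 920.6
  [3.5→5.5]: (479.9+396.6)/2 × 2 = 876.5
  [5.5→6]: (396.6+374.0)/2 × 0.5 = 192.65
  [6→7]: (374.0+330.7)/2 × 1 = 352.35
  Sum = 2672.625 ng/mL·h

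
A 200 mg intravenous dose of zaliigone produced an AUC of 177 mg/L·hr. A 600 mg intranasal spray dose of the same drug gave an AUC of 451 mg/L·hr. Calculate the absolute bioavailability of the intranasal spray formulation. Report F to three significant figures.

F = 0.849

F = (AUC_ev / D_ev) / (AUC_iv / D_iv)
  = (451/600) / (177/200)
  = 0.751667 / 0.885 = 0.8493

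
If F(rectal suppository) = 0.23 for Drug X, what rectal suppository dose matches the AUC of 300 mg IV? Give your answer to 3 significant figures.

For equal systemic exposure: F × D_ev = D_iv
D_ev = D_iv / F = 300 / 0.23 = 1304.35 mg

D_rectal = 1300 mg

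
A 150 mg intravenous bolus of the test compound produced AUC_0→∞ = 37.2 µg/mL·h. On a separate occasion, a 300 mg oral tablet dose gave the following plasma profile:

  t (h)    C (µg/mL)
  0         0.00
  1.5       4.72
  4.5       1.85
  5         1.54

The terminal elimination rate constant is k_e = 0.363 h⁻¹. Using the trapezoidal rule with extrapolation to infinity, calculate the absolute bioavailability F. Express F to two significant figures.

F = 0.25

Trapezoidal AUC_0→5 (oral tablet):
  [0→1.5]: (0.00+4.72)/2 × 1.5 = 3.54
  [1.5→4.5]: (4.72+1.85)/2 × 3 = 9.855
  [4.5→5]: (1.85+1.54)/2 × 0.5 = 0.8475
  Sum = 14.2425 µg/mL·h
Tail: C_last/k_e = 1.54/0.363 = 4.242
AUC_0→∞ (oral tablet) = 14.2425 + 4.242 = 18.4845 µg/mL·h
F = (AUC_ev/D_ev)/(AUC_iv/D_iv) = (18.4845/300)/(37.2/150) = 0.061615/0.248 = 0.2484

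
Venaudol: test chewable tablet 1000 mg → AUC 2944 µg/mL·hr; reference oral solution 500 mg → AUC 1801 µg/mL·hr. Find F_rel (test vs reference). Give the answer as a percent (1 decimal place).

F_rel = (AUC_test/D_test) / (AUC_ref/D_ref)
      = (2944/1000) / (1801/500)
      = 2.944 / 3.602 = 0.8173 = 81.73%

F_rel = 81.7%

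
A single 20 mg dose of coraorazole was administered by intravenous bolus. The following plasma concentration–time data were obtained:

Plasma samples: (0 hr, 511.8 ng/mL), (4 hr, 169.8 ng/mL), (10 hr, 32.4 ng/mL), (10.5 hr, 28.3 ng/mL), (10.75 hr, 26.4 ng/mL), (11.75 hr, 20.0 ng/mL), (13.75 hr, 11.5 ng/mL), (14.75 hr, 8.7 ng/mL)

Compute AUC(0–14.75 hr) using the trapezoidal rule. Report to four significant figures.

Trapezoidal AUC_0→14.75:
  [0→4]: (511.8+169.8)/2 × 4 = 1363.2
  [4→10]: (169.8+32.4)/2 × 6 = 606.6
  [10→10.5]: (32.4+28.3)/2 × 0.5 = 15.175
  [10.5→10.75]: (28.3+26.4)/2 × 0.25 = 6.8375
  [10.75→11.75]: (26.4+20.0)/2 × 1 = 23.2
  [11.75→13.75]: (20.0+11.5)/2 × 2 = 31.5
  [13.75→14.75]: (11.5+8.7)/2 × 1 = 10.1
  Sum = 2056.6125 ng/mL·hr

AUC = 2057 ng/mL·hr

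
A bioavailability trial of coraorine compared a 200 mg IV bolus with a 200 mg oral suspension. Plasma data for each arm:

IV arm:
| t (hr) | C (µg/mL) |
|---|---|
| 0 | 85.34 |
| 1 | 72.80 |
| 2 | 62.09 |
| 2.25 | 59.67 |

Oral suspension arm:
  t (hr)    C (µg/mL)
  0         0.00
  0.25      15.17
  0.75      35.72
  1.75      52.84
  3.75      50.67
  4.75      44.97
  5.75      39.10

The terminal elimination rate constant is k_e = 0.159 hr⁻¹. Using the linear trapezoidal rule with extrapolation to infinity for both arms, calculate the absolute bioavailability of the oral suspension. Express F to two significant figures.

F = 0.93

Trapezoidal AUC_0→2.25 (IV):
  [0→1]: (85.34+72.80)/2 × 1 = 79.07
  [1→2]: (72.80+62.09)/2 × 1 = 67.445
  [2→2.25]: (62.09+59.67)/2 × 0.25 = 15.22
  Sum = 161.735 µg/mL·hr
IV tail: 59.67/0.159 = 375.283; AUC_iv,0→∞ = 161.735 + 375.283 = 537.018 µg/mL·hr
Trapezoidal AUC_0→5.75 (oral suspension):
  [0→0.25]: (0.00+15.17)/2 × 0.25 = 1.89625
  [0.25→0.75]: (15.17+35.72)/2 × 0.5 = 12.7225
  [0.75→1.75]: (35.72+52.84)/2 × 1 = 44.28
  [1.75→3.75]: (52.84+50.67)/2 × 2 = 103.51
  [3.75→4.75]: (50.67+44.97)/2 × 1 = 47.82
  [4.75→5.75]: (44.97+39.10)/2 × 1 = 42.035
  Sum = 252.26375 µg/mL·hr
oral suspension tail: 39.10/0.159 = 245.912; AUC_ev,0→∞ = 252.26375 + 245.912 = 498.17575 µg/mL·hr
F = (AUC_ev/D_ev)/(AUC_iv/D_iv) = (498.17575/200)/(537.018/200) = 2.49088/2.68509 = 0.9277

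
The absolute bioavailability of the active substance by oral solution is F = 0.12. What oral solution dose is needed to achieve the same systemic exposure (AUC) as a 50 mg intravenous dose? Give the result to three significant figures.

D_oral = 417 mg

For equal systemic exposure: F × D_ev = D_iv
D_ev = D_iv / F = 50 / 0.12 = 416.667 mg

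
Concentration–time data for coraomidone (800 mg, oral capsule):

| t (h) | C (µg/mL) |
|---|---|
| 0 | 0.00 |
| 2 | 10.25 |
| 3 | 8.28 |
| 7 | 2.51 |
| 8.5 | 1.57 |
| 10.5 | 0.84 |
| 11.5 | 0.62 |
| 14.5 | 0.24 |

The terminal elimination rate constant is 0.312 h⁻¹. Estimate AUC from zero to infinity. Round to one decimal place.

AUC = 49.4 µg/mL·h

Trapezoidal AUC_0→14.5:
  [0→2]: (0.00+10.25)/2 × 2 = 10.25
  [2→3]: (10.25+8.28)/2 × 1 = 9.265
  [3→7]: (8.28+2.51)/2 × 4 = 21.58
  [7→8.5]: (2.51+1.57)/2 × 1.5 = 3.06
  [8.5→10.5]: (1.57+0.84)/2 × 2 = 2.41
  [10.5→11.5]: (0.84+0.62)/2 × 1 = 0.73
  [11.5→14.5]: (0.62+0.24)/2 × 3 = 1.29
  Sum = 48.585 µg/mL·h
Extrapolated tail: C_last / k_e = 0.24 / 0.312 = 0.769
AUC_0→∞ = 48.585 + 0.769 = 49.354 µg/mL·h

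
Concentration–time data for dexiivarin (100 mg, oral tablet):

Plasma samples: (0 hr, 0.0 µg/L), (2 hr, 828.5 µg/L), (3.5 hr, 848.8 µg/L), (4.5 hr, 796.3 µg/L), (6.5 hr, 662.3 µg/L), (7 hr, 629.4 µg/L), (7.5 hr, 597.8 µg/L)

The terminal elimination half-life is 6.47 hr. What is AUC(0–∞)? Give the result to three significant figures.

AUC = 10600 µg/L·hr

Trapezoidal AUC_0→7.5:
  [0→2]: (0.0+828.5)/2 × 2 = 828.5
  [2→3.5]: (828.5+848.8)/2 × 1.5 = 1257.975
  [3.5→4.5]: (848.8+796.3)/2 × 1 = 822.55
  [4.5→6.5]: (796.3+662.3)/2 × 2 = 1458.6
  [6.5→7]: (662.3+629.4)/2 × 0.5 = 322.925
  [7→7.5]: (629.4+597.8)/2 × 0.5 = 306.8
  Sum = 4997.35 µg/L·hr
k_e = ln2 / t½ = 0.693147 / 6.47 = 0.1071 hr^-1
Extrapolated tail: C_last / k_e = 597.8 / 0.1071 = 5581.699
AUC_0→∞ = 4997.35 + 5581.699 = 10579.049 µg/L·hr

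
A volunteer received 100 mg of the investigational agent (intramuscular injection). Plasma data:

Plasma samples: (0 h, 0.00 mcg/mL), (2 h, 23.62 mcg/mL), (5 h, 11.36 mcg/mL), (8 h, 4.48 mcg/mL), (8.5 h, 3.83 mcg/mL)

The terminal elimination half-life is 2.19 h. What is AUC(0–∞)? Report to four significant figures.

Trapezoidal AUC_0→8.5:
  [0→2]: (0.00+23.62)/2 × 2 = 23.62
  [2→5]: (23.62+11.36)/2 × 3 = 52.47
  [5→8]: (11.36+4.48)/2 × 3 = 23.76
  [8→8.5]: (4.48+3.83)/2 × 0.5 = 2.0775
  Sum = 101.9275 mcg/mL·h
k_e = ln2 / t½ = 0.693147 / 2.19 = 0.3165 h^-1
Extrapolated tail: C_last / k_e = 3.83 / 0.3165 = 12.101
AUC_0→∞ = 101.9275 + 12.101 = 114.0285 mcg/mL·h

AUC = 114.0 mcg/mL·h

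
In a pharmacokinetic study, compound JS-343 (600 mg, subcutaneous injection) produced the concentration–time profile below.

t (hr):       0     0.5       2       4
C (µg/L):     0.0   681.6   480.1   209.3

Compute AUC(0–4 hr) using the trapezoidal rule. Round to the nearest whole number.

AUC = 1731 µg/L·hr

Trapezoidal AUC_0→4:
  [0→0.5]: (0.0+681.6)/2 × 0.5 = 170.4
  [0.5→2]: (681.6+480.1)/2 × 1.5 = 871.275
  [2→4]: (480.1+209.3)/2 × 2 = 689.4
  Sum = 1731.075 µg/L·hr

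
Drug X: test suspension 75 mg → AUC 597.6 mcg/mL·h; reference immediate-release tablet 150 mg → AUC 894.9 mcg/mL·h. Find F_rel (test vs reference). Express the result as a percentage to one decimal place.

F_rel = 133.6%

F_rel = (AUC_test/D_test) / (AUC_ref/D_ref)
      = (597.6/75) / (894.9/150)
      = 7.968 / 5.966 = 1.3356 = 133.56%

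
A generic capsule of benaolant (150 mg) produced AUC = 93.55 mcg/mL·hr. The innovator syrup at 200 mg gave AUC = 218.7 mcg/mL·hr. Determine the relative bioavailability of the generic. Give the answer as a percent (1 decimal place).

F_rel = 57.0%

F_rel = (AUC_test/D_test) / (AUC_ref/D_ref)
      = (93.55/150) / (218.7/200)
      = 0.623667 / 1.0935 = 0.5703 = 57.03%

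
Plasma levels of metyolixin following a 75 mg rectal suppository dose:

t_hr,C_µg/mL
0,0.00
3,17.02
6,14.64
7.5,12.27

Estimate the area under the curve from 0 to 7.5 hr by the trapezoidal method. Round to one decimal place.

AUC = 93.2 µg/mL·hr

Trapezoidal AUC_0→7.5:
  [0→3]: (0.00+17.02)/2 × 3 = 25.53
  [3→6]: (17.02+14.64)/2 × 3 = 47.49
  [6→7.5]: (14.64+12.27)/2 × 1.5 = 20.1825
  Sum = 93.2025 µg/mL·hr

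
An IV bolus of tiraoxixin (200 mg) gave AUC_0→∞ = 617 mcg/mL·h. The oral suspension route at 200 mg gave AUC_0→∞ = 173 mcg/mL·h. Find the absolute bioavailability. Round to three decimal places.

F = 0.280

F = (AUC_ev / D_ev) / (AUC_iv / D_iv)
  = (173/200) / (617/200)
  = 0.865 / 3.085 = 0.2804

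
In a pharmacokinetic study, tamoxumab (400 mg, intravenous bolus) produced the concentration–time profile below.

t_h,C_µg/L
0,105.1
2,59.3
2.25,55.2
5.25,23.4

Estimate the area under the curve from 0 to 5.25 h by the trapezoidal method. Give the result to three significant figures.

AUC = 297 µg/L·h

Trapezoidal AUC_0→5.25:
  [0→2]: (105.1+59.3)/2 × 2 = 164.4
  [2→2.25]: (59.3+55.2)/2 × 0.25 = 14.3125
  [2.25→5.25]: (55.2+23.4)/2 × 3 = 117.9
  Sum = 296.6125 µg/L·h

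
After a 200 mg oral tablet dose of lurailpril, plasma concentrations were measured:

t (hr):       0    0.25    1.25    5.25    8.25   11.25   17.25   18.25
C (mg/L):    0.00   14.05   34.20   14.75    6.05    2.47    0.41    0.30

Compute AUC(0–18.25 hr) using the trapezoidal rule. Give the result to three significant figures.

Trapezoidal AUC_0→18.25:
  [0→0.25]: (0.00+14.05)/2 × 0.25 = 1.75625
  [0.25→1.25]: (14.05+34.20)/2 × 1 = 24.125
  [1.25→5.25]: (34.20+14.75)/2 × 4 = 97.9
  [5.25→8.25]: (14.75+6.05)/2 × 3 = 31.2
  [8.25→11.25]: (6.05+2.47)/2 × 3 = 12.78
  [11.25→17.25]: (2.47+0.41)/2 × 6 = 8.64
  [17.25→18.25]: (0.41+0.30)/2 × 1 = 0.355
  Sum = 176.75625 mg/L·hr

AUC = 177 mg/L·hr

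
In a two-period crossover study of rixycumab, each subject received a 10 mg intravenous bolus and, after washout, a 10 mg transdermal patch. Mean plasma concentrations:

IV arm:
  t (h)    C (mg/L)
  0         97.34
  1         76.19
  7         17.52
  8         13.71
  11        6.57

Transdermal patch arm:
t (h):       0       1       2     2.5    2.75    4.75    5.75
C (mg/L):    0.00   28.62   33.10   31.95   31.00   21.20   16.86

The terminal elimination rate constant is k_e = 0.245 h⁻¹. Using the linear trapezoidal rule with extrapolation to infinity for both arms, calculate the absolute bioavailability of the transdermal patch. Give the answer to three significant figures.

Trapezoidal AUC_0→11 (IV):
  [0→1]: (97.34+76.19)/2 × 1 = 86.765
  [1→7]: (76.19+17.52)/2 × 6 = 281.13
  [7→8]: (17.52+13.71)/2 × 1 = 15.615
  [8→11]: (13.71+6.57)/2 × 3 = 30.42
  Sum = 413.93 mg/L·h
IV tail: 6.57/0.245 = 26.816; AUC_iv,0→∞ = 413.93 + 26.816 = 440.746 mg/L·h
Trapezoidal AUC_0→5.75 (transdermal patch):
  [0→1]: (0.00+28.62)/2 × 1 = 14.31
  [1→2]: (28.62+33.10)/2 × 1 = 30.86
  [2→2.5]: (33.10+31.95)/2 × 0.5 = 16.2625
  [2.5→2.75]: (31.95+31.00)/2 × 0.25 = 7.86875
  [2.75→4.75]: (31.00+21.20)/2 × 2 = 52.2
  [4.75→5.75]: (21.20+16.86)/2 × 1 = 19.03
  Sum = 140.53125 mg/L·h
transdermal patch tail: 16.86/0.245 = 68.816; AUC_ev,0→∞ = 140.53125 + 68.816 = 209.34725 mg/L·h
F = (AUC_ev/D_ev)/(AUC_iv/D_iv) = (209.34725/10)/(440.746/10) = 20.934725/44.0746 = 0.4750

F = 0.475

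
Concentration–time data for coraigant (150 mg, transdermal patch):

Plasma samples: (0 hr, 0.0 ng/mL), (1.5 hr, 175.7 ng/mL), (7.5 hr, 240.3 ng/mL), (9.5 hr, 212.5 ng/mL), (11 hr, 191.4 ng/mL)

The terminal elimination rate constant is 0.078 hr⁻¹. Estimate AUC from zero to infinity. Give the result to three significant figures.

Trapezoidal AUC_0→11:
  [0→1.5]: (0.0+175.7)/2 × 1.5 = 131.775
  [1.5→7.5]: (175.7+240.3)/2 × 6 = 1248.0
  [7.5→9.5]: (240.3+212.5)/2 × 2 = 452.8
  [9.5→11]: (212.5+191.4)/2 × 1.5 = 302.925
  Sum = 2135.5 ng/mL·hr
Extrapolated tail: C_last / k_e = 191.4 / 0.078 = 2453.846
AUC_0→∞ = 2135.5 + 2453.846 = 4589.346 ng/mL·hr

AUC = 4590 ng/mL·hr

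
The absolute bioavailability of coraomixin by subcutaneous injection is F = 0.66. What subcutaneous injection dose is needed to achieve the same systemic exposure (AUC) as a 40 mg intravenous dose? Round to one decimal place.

D_subcutaneous = 60.6 mg

For equal systemic exposure: F × D_ev = D_iv
D_ev = D_iv / F = 40 / 0.66 = 60.6061 mg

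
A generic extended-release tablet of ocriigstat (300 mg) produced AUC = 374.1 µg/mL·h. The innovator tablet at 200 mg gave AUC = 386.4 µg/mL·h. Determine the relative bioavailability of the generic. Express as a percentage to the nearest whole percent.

F_rel = (AUC_test/D_test) / (AUC_ref/D_ref)
      = (374.1/300) / (386.4/200)
      = 1.247 / 1.932 = 0.6454 = 64.54%

F_rel = 65%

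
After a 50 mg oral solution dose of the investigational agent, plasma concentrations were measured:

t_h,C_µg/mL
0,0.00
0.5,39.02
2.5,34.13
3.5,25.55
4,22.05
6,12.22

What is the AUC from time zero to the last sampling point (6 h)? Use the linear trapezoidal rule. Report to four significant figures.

AUC = 158.9 µg/mL·h

Trapezoidal AUC_0→6:
  [0→0.5]: (0.00+39.02)/2 × 0.5 = 9.755
  [0.5→2.5]: (39.02+34.13)/2 × 2 = 73.15
  [2.5→3.5]: (34.13+25.55)/2 × 1 = 29.84
  [3.5→4]: (25.55+22.05)/2 × 0.5 = 11.9
  [4→6]: (22.05+12.22)/2 × 2 = 34.27
  Sum = 158.915 µg/mL·h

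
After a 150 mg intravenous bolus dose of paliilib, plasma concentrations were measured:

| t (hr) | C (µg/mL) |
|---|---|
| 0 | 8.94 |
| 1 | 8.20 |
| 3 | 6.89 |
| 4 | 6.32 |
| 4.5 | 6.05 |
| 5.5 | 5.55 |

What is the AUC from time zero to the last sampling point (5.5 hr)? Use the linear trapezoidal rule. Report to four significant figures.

AUC = 39.16 µg/mL·hr

Trapezoidal AUC_0→5.5:
  [0→1]: (8.94+8.20)/2 × 1 = 8.57
  [1→3]: (8.20+6.89)/2 × 2 = 15.09
  [3→4]: (6.89+6.32)/2 × 1 = 6.605
  [4→4.5]: (6.32+6.05)/2 × 0.5 = 3.0925
  [4.5→5.5]: (6.05+5.55)/2 × 1 = 5.8
  Sum = 39.1575 µg/mL·hr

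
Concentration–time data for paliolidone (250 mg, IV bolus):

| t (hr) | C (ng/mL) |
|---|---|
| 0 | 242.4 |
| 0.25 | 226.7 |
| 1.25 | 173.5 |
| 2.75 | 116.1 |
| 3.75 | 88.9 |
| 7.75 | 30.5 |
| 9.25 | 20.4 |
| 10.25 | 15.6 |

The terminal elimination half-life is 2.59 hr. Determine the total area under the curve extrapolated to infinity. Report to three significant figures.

Trapezoidal AUC_0→10.25:
  [0→0.25]: (242.4+226.7)/2 × 0.25 = 58.6375
  [0.25→1.25]: (226.7+173.5)/2 × 1 = 200.1
  [1.25→2.75]: (173.5+116.1)/2 × 1.5 = 217.2
  [2.75→3.75]: (116.1+88.9)/2 × 1 = 102.5
  [3.75→7.75]: (88.9+30.5)/2 × 4 = 238.8
  [7.75→9.25]: (30.5+20.4)/2 × 1.5 = 38.175
  [9.25→10.25]: (20.4+15.6)/2 × 1 = 18.0
  Sum = 873.4125 ng/mL·hr
k_e = ln2 / t½ = 0.693147 / 2.59 = 0.2676 hr^-1
Extrapolated tail: C_last / k_e = 15.6 / 0.2676 = 58.296
AUC_0→∞ = 873.4125 + 58.296 = 931.7085 ng/mL·hr

AUC = 932 ng/mL·hr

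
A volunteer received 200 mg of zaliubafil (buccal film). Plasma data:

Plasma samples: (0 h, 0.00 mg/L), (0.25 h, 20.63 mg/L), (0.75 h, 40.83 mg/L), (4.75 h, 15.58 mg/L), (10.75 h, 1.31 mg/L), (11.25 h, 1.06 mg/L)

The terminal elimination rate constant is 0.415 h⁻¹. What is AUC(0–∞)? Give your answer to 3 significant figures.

Trapezoidal AUC_0→11.25:
  [0→0.25]: (0.00+20.63)/2 × 0.25 = 2.57875
  [0.25→0.75]: (20.63+40.83)/2 × 0.5 = 15.365
  [0.75→4.75]: (40.83+15.58)/2 × 4 = 112.82
  [4.75→10.75]: (15.58+1.31)/2 × 6 = 50.67
  [10.75→11.25]: (1.31+1.06)/2 × 0.5 = 0.5925
  Sum = 182.02625 mg/L·h
Extrapolated tail: C_last / k_e = 1.06 / 0.415 = 2.554
AUC_0→∞ = 182.02625 + 2.554 = 184.58025 mg/L·h

AUC = 185 mg/L·h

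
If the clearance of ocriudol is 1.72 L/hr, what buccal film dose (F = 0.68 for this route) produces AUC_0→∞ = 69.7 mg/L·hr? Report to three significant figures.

Dose = 176 mg

Dose = CL × AUC_0→∞ / F
     = 1.72 × 69.7 / 0.68 = 176.3 mg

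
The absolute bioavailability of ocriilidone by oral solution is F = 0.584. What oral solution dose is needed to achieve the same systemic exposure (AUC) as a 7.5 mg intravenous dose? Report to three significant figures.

D_oral = 12.8 mg

For equal systemic exposure: F × D_ev = D_iv
D_ev = D_iv / F = 7.5 / 0.584 = 12.8425 mg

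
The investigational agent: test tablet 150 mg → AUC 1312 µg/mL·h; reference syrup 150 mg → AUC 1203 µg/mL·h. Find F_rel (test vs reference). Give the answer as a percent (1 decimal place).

F_rel = (AUC_test/D_test) / (AUC_ref/D_ref)
      = (1312/150) / (1203/150)
      = 8.74667 / 8.02 = 1.0906 = 109.06%

F_rel = 109.1%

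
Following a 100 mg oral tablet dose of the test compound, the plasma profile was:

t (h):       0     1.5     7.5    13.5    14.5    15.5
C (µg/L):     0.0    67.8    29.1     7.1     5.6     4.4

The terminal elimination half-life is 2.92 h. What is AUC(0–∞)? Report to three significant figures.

AUC = 480 µg/L·h

Trapezoidal AUC_0→15.5:
  [0→1.5]: (0.0+67.8)/2 × 1.5 = 50.85
  [1.5→7.5]: (67.8+29.1)/2 × 6 = 290.7
  [7.5→13.5]: (29.1+7.1)/2 × 6 = 108.6
  [13.5→14.5]: (7.1+5.6)/2 × 1 = 6.35
  [14.5→15.5]: (5.6+4.4)/2 × 1 = 5.0
  Sum = 461.5 µg/L·h
k_e = ln2 / t½ = 0.693147 / 2.92 = 0.2374 h^-1
Extrapolated tail: C_last / k_e = 4.4 / 0.2374 = 18.534
AUC_0→∞ = 461.5 + 18.534 = 480.034 µg/L·h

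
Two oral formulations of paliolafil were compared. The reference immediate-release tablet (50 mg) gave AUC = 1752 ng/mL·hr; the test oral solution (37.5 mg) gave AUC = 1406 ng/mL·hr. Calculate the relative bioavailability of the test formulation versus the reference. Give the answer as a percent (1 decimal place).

F_rel = (AUC_test/D_test) / (AUC_ref/D_ref)
      = (1406/37.5) / (1752/50)
      = 37.4933 / 35.04 = 1.0700 = 107.00%

F_rel = 107.0%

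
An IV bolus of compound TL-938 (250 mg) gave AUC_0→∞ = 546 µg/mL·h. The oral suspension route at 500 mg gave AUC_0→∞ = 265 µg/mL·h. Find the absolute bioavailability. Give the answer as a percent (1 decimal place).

F = (AUC_ev / D_ev) / (AUC_iv / D_iv)
  = (265/500) / (546/250)
  = 0.53 / 2.184 = 0.2427
  = 24.27%

F = 24.3%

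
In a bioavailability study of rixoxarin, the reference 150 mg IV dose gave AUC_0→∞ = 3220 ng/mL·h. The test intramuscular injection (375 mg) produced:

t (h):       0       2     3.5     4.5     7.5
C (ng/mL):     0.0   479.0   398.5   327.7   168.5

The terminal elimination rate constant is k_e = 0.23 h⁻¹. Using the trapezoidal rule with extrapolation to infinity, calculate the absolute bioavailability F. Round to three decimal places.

Trapezoidal AUC_0→7.5 (intramuscular injection):
  [0→2]: (0.0+479.0)/2 × 2 = 479.0
  [2→3.5]: (479.0+398.5)/2 × 1.5 = 658.125
  [3.5→4.5]: (398.5+327.7)/2 × 1 = 363.1
  [4.5→7.5]: (327.7+168.5)/2 × 3 = 744.3
  Sum = 2244.525 ng/mL·h
Tail: C_last/k_e = 168.5/0.23 = 732.609
AUC_0→∞ (intramuscular injection) = 2244.525 + 732.609 = 2977.134 ng/mL·h
F = (AUC_ev/D_ev)/(AUC_iv/D_iv) = (2977.134/375)/(3220/150) = 7.939024/21.4667 = 0.3698

F = 0.370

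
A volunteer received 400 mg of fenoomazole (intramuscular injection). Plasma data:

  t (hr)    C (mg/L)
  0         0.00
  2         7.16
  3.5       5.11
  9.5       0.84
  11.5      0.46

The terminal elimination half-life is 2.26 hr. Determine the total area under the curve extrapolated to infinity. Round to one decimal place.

AUC = 37.0 mg/L·hr

Trapezoidal AUC_0→11.5:
  [0→2]: (0.00+7.16)/2 × 2 = 7.16
  [2→3.5]: (7.16+5.11)/2 × 1.5 = 9.2025
  [3.5→9.5]: (5.11+0.84)/2 × 6 = 17.85
  [9.5→11.5]: (0.84+0.46)/2 × 2 = 1.3
  Sum = 35.5125 mg/L·hr
k_e = ln2 / t½ = 0.693147 / 2.26 = 0.3067 hr^-1
Extrapolated tail: C_last / k_e = 0.46 / 0.3067 = 1.500
AUC_0→∞ = 35.5125 + 1.500 = 37.0125 mg/L·hr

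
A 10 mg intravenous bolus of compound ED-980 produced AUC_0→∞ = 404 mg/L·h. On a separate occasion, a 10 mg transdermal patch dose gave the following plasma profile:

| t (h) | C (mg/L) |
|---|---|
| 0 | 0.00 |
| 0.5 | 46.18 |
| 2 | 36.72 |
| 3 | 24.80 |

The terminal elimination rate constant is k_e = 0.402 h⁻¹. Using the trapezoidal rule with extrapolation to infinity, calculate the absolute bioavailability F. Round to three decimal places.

Trapezoidal AUC_0→3 (transdermal patch):
  [0→0.5]: (0.00+46.18)/2 × 0.5 = 11.545
  [0.5→2]: (46.18+36.72)/2 × 1.5 = 62.175
  [2→3]: (36.72+24.80)/2 × 1 = 30.76
  Sum = 104.48 mg/L·h
Tail: C_last/k_e = 24.80/0.402 = 61.692
AUC_0→∞ (transdermal patch) = 104.48 + 61.692 = 166.172 mg/L·h
F = (AUC_ev/D_ev)/(AUC_iv/D_iv) = (166.172/10)/(404/10) = 16.6172/40.4 = 0.4113

F = 0.411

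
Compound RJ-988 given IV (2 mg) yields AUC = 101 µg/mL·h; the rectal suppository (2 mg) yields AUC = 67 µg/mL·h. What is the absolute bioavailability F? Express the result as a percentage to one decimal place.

F = (AUC_ev / D_ev) / (AUC_iv / D_iv)
  = (67/2) / (101/2)
  = 33.5 / 50.5 = 0.6634
  = 66.34%

F = 66.3%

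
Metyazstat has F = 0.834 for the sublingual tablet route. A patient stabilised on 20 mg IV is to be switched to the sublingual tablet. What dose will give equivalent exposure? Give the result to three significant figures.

For equal systemic exposure: F × D_ev = D_iv
D_ev = D_iv / F = 20 / 0.834 = 23.9808 mg

D_sublingual = 24.0 mg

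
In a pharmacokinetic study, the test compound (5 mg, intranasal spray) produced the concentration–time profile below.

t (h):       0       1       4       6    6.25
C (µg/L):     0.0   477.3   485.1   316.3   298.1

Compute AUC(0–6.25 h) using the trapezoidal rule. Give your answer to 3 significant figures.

AUC = 2560 µg/L·h

Trapezoidal AUC_0→6.25:
  [0→1]: (0.0+477.3)/2 × 1 = 238.65
  [1→4]: (477.3+485.1)/2 × 3 = 1443.6
  [4→6]: (485.1+316.3)/2 × 2 = 801.4
  [6→6.25]: (316.3+298.1)/2 × 0.25 = 76.8
  Sum = 2560.45 µg/L·h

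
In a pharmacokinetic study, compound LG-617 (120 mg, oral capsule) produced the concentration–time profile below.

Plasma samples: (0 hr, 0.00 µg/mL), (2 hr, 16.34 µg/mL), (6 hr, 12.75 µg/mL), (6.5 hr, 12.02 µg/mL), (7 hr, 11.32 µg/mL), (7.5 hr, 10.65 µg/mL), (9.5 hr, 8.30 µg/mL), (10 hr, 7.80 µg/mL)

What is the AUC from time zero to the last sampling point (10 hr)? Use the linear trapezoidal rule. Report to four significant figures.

Trapezoidal AUC_0→10:
  [0→2]: (0.00+16.34)/2 × 2 = 16.34
  [2→6]: (16.34+12.75)/2 × 4 = 58.18
  [6→6.5]: (12.75+12.02)/2 × 0.5 = 6.1925
  [6.5→7]: (12.02+11.32)/2 × 0.5 = 5.835
  [7→7.5]: (11.32+10.65)/2 × 0.5 = 5.4925
  [7.5→9.5]: (10.65+8.30)/2 × 2 = 18.95
  [9.5→10]: (8.30+7.80)/2 × 0.5 = 4.025
  Sum = 115.015 µg/mL·hr

AUC = 115.0 µg/mL·hr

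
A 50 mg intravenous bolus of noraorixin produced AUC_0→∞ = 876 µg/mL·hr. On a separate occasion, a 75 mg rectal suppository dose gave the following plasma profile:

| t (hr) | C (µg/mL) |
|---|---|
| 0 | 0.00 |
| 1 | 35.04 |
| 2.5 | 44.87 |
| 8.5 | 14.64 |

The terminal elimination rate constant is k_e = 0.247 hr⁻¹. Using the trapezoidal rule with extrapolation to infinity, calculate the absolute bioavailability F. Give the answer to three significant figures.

Trapezoidal AUC_0→8.5 (rectal suppository):
  [0→1]: (0.00+35.04)/2 × 1 = 17.52
  [1→2.5]: (35.04+44.87)/2 × 1.5 = 59.9325
  [2.5→8.5]: (44.87+14.64)/2 × 6 = 178.53
  Sum = 255.9825 µg/mL·hr
Tail: C_last/k_e = 14.64/0.247 = 59.271
AUC_0→∞ (rectal suppository) = 255.9825 + 59.271 = 315.2535 µg/mL·hr
F = (AUC_ev/D_ev)/(AUC_iv/D_iv) = (315.2535/75)/(876/50) = 4.20338/17.52 = 0.2399

F = 0.240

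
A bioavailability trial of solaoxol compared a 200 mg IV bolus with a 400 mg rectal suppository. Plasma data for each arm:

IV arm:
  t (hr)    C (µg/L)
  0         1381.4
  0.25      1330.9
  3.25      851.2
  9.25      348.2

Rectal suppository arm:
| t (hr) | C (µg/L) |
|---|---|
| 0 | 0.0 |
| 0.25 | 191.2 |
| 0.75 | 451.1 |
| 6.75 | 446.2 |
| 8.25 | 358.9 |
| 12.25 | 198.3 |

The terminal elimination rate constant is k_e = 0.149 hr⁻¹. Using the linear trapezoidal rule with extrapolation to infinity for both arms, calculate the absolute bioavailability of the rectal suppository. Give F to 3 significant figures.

F = 0.310

Trapezoidal AUC_0→9.25 (IV):
  [0→0.25]: (1381.4+1330.9)/2 × 0.25 = 339.0375
  [0.25→3.25]: (1330.9+851.2)/2 × 3 = 3273.15
  [3.25→9.25]: (851.2+348.2)/2 × 6 = 3598.2
  Sum = 7210.3875 µg/L·hr
IV tail: 348.2/0.149 = 2336.913; AUC_iv,0→∞ = 7210.3875 + 2336.913 = 9547.3005 µg/L·hr
Trapezoidal AUC_0→12.25 (rectal suppository):
  [0→0.25]: (0.0+191.2)/2 × 0.25 = 23.9
  [0.25→0.75]: (191.2+451.1)/2 × 0.5 = 160.575
  [0.75→6.75]: (451.1+446.2)/2 × 6 = 2691.9
  [6.75→8.25]: (446.2+358.9)/2 × 1.5 = 603.825
  [8.25→12.25]: (358.9+198.3)/2 × 4 = 1114.4
  Sum = 4594.6 µg/L·hr
rectal suppository tail: 198.3/0.149 = 1330.872; AUC_ev,0→∞ = 4594.6 + 1330.872 = 5925.472 µg/L·hr
F = (AUC_ev/D_ev)/(AUC_iv/D_iv) = (5925.472/400)/(9547.3005/200) = 14.81368/47.7365 = 0.3103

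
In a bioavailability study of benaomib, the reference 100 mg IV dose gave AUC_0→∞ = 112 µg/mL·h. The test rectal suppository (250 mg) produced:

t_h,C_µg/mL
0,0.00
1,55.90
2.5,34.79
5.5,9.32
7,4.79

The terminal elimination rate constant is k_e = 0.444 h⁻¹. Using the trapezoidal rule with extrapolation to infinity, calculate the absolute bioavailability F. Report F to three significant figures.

F = 0.655

Trapezoidal AUC_0→7 (rectal suppository):
  [0→1]: (0.00+55.90)/2 × 1 = 27.95
  [1→2.5]: (55.90+34.79)/2 × 1.5 = 68.0175
  [2.5→5.5]: (34.79+9.32)/2 × 3 = 66.165
  [5.5→7]: (9.32+4.79)/2 × 1.5 = 10.5825
  Sum = 172.715 µg/mL·h
Tail: C_last/k_e = 4.79/0.444 = 10.788
AUC_0→∞ (rectal suppository) = 172.715 + 10.788 = 183.503 µg/mL·h
F = (AUC_ev/D_ev)/(AUC_iv/D_iv) = (183.503/250)/(112/100) = 0.734012/1.12 = 0.6554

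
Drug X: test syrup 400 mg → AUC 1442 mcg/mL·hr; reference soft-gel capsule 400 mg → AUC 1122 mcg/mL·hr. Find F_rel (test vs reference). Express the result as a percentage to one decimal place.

F_rel = 128.5%

F_rel = (AUC_test/D_test) / (AUC_ref/D_ref)
      = (1442/400) / (1122/400)
      = 3.605 / 2.805 = 1.2852 = 128.52%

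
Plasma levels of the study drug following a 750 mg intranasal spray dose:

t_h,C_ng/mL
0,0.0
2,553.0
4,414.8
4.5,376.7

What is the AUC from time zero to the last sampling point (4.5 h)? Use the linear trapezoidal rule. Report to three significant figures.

AUC = 1720 ng/mL·h

Trapezoidal AUC_0→4.5:
  [0→2]: (0.0+553.0)/2 × 2 = 553.0
  [2→4]: (553.0+414.8)/2 × 2 = 967.8
  [4→4.5]: (414.8+376.7)/2 × 0.5 = 197.875
  Sum = 1718.675 ng/mL·h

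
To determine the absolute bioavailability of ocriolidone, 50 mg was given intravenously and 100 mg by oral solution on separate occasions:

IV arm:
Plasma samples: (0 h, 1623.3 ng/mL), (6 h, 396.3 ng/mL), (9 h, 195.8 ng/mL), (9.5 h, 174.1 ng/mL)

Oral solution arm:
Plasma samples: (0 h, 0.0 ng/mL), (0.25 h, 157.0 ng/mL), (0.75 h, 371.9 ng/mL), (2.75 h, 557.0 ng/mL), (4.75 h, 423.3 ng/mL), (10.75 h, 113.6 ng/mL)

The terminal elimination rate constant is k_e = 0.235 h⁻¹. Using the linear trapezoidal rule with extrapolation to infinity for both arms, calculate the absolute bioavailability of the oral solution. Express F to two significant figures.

F = 0.27

Trapezoidal AUC_0→9.5 (IV):
  [0→6]: (1623.3+396.3)/2 × 6 = 6058.8
  [6→9]: (396.3+195.8)/2 × 3 = 888.15
  [9→9.5]: (195.8+174.1)/2 × 0.5 = 92.475
  Sum = 7039.425 ng/mL·h
IV tail: 174.1/0.235 = 740.851; AUC_iv,0→∞ = 7039.425 + 740.851 = 7780.276 ng/mL·h
Trapezoidal AUC_0→10.75 (oral solution):
  [0→0.25]: (0.0+157.0)/2 × 0.25 = 19.625
  [0.25→0.75]: (157.0+371.9)/2 × 0.5 = 132.225
  [0.75→2.75]: (371.9+557.0)/2 × 2 = 928.9
  [2.75→4.75]: (557.0+423.3)/2 × 2 = 980.3
  [4.75→10.75]: (423.3+113.6)/2 × 6 = 1610.7
  Sum = 3671.75 ng/mL·h
oral solution tail: 113.6/0.235 = 483.404; AUC_ev,0→∞ = 3671.75 + 483.404 = 4155.154 ng/mL·h
F = (AUC_ev/D_ev)/(AUC_iv/D_iv) = (4155.154/100)/(7780.276/50) = 41.55154/155.60552 = 0.2670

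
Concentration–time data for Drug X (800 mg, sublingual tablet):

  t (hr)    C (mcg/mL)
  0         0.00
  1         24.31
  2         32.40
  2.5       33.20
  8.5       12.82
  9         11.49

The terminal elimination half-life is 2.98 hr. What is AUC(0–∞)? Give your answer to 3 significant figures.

Trapezoidal AUC_0→9:
  [0→1]: (0.00+24.31)/2 × 1 = 12.155
  [1→2]: (24.31+32.40)/2 × 1 = 28.355
  [2→2.5]: (32.40+33.20)/2 × 0.5 = 16.4
  [2.5→8.5]: (33.20+12.82)/2 × 6 = 138.06
  [8.5→9]: (12.82+11.49)/2 × 0.5 = 6.0775
  Sum = 201.0475 mcg/mL·hr
k_e = ln2 / t½ = 0.693147 / 2.98 = 0.2326 hr^-1
Extrapolated tail: C_last / k_e = 11.49 / 0.2326 = 49.398
AUC_0→∞ = 201.0475 + 49.398 = 250.4455 mcg/mL·hr

AUC = 250 mcg/mL·hr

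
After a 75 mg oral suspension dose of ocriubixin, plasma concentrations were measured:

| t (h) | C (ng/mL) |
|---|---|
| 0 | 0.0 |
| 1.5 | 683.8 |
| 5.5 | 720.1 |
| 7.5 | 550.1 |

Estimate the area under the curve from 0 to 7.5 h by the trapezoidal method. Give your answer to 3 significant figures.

Trapezoidal AUC_0→7.5:
  [0→1.5]: (0.0+683.8)/2 × 1.5 = 512.85
  [1.5→5.5]: (683.8+720.1)/2 × 4 = 2807.8
  [5.5→7.5]: (720.1+550.1)/2 × 2 = 1270.2
  Sum = 4590.85 ng/mL·h

AUC = 4590 ng/mL·h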